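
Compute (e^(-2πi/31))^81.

Since ω_31^31 = 1, powers reduce modulo 31.
81 mod 31 = 19
So ω_31^81 = ω_31^19 = e^(-2πi·19/31)

ω_31^81 = ω_31^19 = -0.7588+0.6514i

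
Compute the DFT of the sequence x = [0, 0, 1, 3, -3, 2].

X[k] = Σ(n=0 to 5) x[n] · ω_6^(nk)
where ω_6 = e^(-2πi/6)

Computing each X[k]:
X[0] = 3
X[1] = -1.0000-1.7321i
X[2] = 3.0000+5.1962i
X[3] = -7
X[4] = 3.0000-5.1962i
X[5] = -1.0000+1.7321i

X = [3, -1.0000-1.7321i, 3.0000+5.1962i, -7, 3.0000-5.1962i, -1.0000+1.7321i]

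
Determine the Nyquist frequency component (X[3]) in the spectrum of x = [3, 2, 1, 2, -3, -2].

X[3] = Σ(n=0 to 5) x[n] · ω_6^(3n) where ω_6 = e^(-2πi/6)
= (3)·ω_6^0 + (2)·ω_6^3 + (1)·ω_6^6 + (2)·ω_6^9 + (-3)·ω_6^12 + (-2)·ω_6^15

X[3] = -1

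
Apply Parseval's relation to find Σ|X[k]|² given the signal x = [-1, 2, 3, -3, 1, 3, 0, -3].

Parseval: Σ|x[n]|² = (1/N)Σ|X[k]|², so Σ|X[k]|² = N·Σ|x[n]|² = 8·42.0000

Σ|X[k]|² = N·Σ|x[n]|² = 8·42.0000 = 336.0000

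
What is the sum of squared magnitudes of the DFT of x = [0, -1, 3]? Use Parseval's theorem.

Parseval: Σ|x[n]|² = (1/N)Σ|X[k]|², so Σ|X[k]|² = N·Σ|x[n]|² = 3·10.0000

Σ|X[k]|² = N·Σ|x[n]|² = 3·10.0000 = 30.0000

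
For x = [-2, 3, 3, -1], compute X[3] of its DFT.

X[3] = Σ(n=0 to 3) x[n] · ω_4^(3n) where ω_4 = e^(-2πi/4)
= (-2)·ω_4^0 + (3)·ω_4^3 + (3)·ω_4^6 + (-1)·ω_4^9

X[3] = -5+4i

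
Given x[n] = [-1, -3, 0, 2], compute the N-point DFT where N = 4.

X[k] = Σ(n=0 to 3) x[n] · ω_4^(nk)
where ω_4 = e^(-2πi/4)

Computing each X[k]:
X[0] = -2
X[1] = -1+5i
X[2] = 0
X[3] = -1-5i

X = [-2, -1+5i, 0, -1-5i]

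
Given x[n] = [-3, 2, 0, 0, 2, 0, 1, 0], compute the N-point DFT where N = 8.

X[k] = Σ(n=0 to 7) x[n] · ω_8^(nk)
where ω_8 = e^(-2πi/8)

Computing each X[k]:
X[0] = 2
X[1] = -3.5858-0.4142i
X[2] = -2-2i
X[3] = -6.4142-2.4142i
X[4] = -2
X[5] = -6.4142+2.4142i
X[6] = -2+2i
X[7] = -3.5858+0.4142i

X = [2, -3.5858-0.4142i, -2-2i, -6.4142-2.4142i, -2, -6.4142+2.4142i, -2+2i, -3.5858+0.4142i]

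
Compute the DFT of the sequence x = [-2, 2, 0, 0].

X[k] = Σ(n=0 to 3) x[n] · ω_4^(nk)
where ω_4 = e^(-2πi/4)

Computing each X[k]:
X[0] = 0
X[1] = -2-2i
X[2] = -4
X[3] = -2+2i

X = [0, -2-2i, -4, -2+2i]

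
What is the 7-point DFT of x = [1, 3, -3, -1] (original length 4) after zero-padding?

Original 4-point DFT: [0, 4-4i, -4, 4+4i]
Zero-padded 7-point DFT provides frequency interpolation.

DFT_7([x, 0, ...]) = [0, 4.4390+1.0132i, 2.4119-5.0083i, -3.3509-2.6722i, -3.3509+2.6722i, 2.4119+5.0083i, 4.4390-1.0132i]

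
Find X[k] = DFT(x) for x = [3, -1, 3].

X[k] = Σ(n=0 to 2) x[n] · ω_3^(nk)
where ω_3 = e^(-2πi/3)

Computing each X[k]:
X[0] = 5
X[1] = 2.0000+3.4641i
X[2] = 2.0000-3.4641i

X = [5, 2.0000+3.4641i, 2.0000-3.4641i]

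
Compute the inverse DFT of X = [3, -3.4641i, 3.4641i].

x[n] = (1/3) Σ(k=0 to 2) X[k] · e^(2πikn/3)

Computing each x[n]:
x[0] = 1
x[1] = 3
x[2] = -1

x = [1, 3, -1]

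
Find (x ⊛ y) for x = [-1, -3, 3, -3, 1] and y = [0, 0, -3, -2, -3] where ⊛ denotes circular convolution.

(x ⊛ y)[n] = Σ(m=0 to 4) x[m] · y[(n-m) mod 5]

Computing each output sample:
(x ⊛ y)[0] = 12
(x ⊛ y)[1] = -6
(x ⊛ y)[2] = 10
(x ⊛ y)[3] = 8
(x ⊛ y)[4] = 0

x ⊛ y = [12, -6, 10, 8, 0]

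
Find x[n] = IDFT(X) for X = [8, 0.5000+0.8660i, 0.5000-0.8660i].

x[n] = (1/3) Σ(k=0 to 2) X[k] · e^(2πikn/3)

Computing each x[n]:
x[0] = 3
x[1] = 2
x[2] = 3

x = [3, 2, 3]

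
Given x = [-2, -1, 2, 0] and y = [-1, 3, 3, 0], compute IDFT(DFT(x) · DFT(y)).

(x ⊛ y)[n] = Σ(m=0 to 3) x[m] · y[(n-m) mod 4]

Computing each output sample:
(x ⊛ y)[0] = 8
(x ⊛ y)[1] = -5
(x ⊛ y)[2] = -11
(x ⊛ y)[3] = 3

x ⊛ y = [8, -5, -11, 3]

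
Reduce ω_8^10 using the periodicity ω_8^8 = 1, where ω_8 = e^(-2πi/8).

Since ω_8^8 = 1, powers reduce modulo 8.
10 mod 8 = 2
So ω_8^10 = ω_8^2 = e^(-2πi·2/8)

ω_8^10 = ω_8^2 = -1i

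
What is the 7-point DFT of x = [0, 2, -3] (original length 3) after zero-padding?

Original 3-point DFT: [-1, 0.5000-4.3301i, 0.5000+4.3301i]
Zero-padded 7-point DFT provides frequency interpolation.

DFT_7([x, 0, ...]) = [-1, 1.9145+1.3611i, 2.2579-3.2515i, -3.6724-3.2133i, -3.6724+3.2133i, 2.2579+3.2515i, 1.9145-1.3611i]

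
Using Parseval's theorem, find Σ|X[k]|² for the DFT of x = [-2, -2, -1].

Parseval: Σ|x[n]|² = (1/N)Σ|X[k]|², so Σ|X[k]|² = N·Σ|x[n]|² = 3·9.0000

Σ|X[k]|² = N·Σ|x[n]|² = 3·9.0000 = 27.0000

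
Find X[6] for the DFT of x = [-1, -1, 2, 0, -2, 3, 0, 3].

X[6] = Σ(n=0 to 7) x[n] · ω_8^(6n) where ω_8 = e^(-2πi/8)
= (-1)·ω_8^0 + (-1)·ω_8^6 + (2)·ω_8^12 + (0)·ω_8^18 + (-2)·ω_8^24 + (3)·ω_8^30 + (0)·ω_8^36 + (3)·ω_8^42

X[6] = -5-1i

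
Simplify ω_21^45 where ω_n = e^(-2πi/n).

Since ω_21^21 = 1, powers reduce modulo 21.
45 mod 21 = 3
So ω_21^45 = ω_21^3 = e^(-2πi·3/21)

ω_21^45 = ω_21^3 = 0.6235-0.7818i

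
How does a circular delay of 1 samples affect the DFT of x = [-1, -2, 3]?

Time shift by 1: X_shifted[k] = ω_3^(1k) · X[k]
Shifted x = [3, -1, -2]

DFT(x[n-1]) = [0, 4.5000-0.8660i, 4.5000+0.8660i]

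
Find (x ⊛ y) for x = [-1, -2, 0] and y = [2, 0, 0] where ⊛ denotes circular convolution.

(x ⊛ y)[n] = Σ(m=0 to 2) x[m] · y[(n-m) mod 3]

Computing each output sample:
(x ⊛ y)[0] = -2
(x ⊛ y)[1] = -4
(x ⊛ y)[2] = 0

x ⊛ y = [-2, -4, 0]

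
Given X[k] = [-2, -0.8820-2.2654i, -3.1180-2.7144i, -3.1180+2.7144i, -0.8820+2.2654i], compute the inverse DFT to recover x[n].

x[n] = (1/5) Σ(k=0 to 4) X[k] · e^(2πikn/5)

Computing each x[n]:
x[0] = -2
x[1] = 2
x[2] = -1
x[3] = 0
x[4] = -1

x = [-2, 2, -1, 0, -1]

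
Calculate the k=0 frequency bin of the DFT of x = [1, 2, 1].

X[0] = Σ(n=0 to 2) x[n] · ω_3^0 = Σ x[n]
= (1) + (2) + (1)

X[0] = 4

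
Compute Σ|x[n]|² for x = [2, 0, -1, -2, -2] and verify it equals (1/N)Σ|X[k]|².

Time domain:
Σ|x[n]|² = |2|² + |0|² + |-1|² + |-2|² + |-2|² = 13.0000

Frequency domain:
(1/5)Σ|X[k]|² = (1/5)(|-3|² + |3.8090-2.4899i|² + |2.6910-0.2245i|² + |2.6910+0.2245i|² + |3.8090+2.4899i|²) = (1/5)·65.0000 = 13.0000

Both sides agree, confirming Parseval's theorem.

Σ|x[n]|² = (1/N)Σ|X[k]|² = 13.0000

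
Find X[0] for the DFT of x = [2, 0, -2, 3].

X[0] = Σ(n=0 to 3) x[n] · ω_4^0 = Σ x[n]
= (2) + (0) + (-2) + (3)

X[0] = 3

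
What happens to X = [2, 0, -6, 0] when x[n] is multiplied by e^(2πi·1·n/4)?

Modulation property: DFT(ω_4^(-1n)·x[n]) = X[(k-1) mod 4], so circularly shift X by 1 positions.

X[k-1] = [0, 2, 0, -6]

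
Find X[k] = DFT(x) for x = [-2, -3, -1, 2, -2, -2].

X[k] = Σ(n=0 to 5) x[n] · ω_6^(nk)
where ω_6 = e^(-2πi/6)

Computing each X[k]:
X[0] = -8
X[1] = -5
X[2] = 4.0000+1.7321i
X[3] = -2
X[4] = 4.0000-1.7321i
X[5] = -5

X = [-8, -5, 4.0000+1.7321i, -2, 4.0000-1.7321i, -5]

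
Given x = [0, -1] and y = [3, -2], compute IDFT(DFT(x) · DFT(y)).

(x ⊛ y)[n] = Σ(m=0 to 1) x[m] · y[(n-m) mod 2]

Computing each output sample:
(x ⊛ y)[0] = 2
(x ⊛ y)[1] = -3

x ⊛ y = [2, -3]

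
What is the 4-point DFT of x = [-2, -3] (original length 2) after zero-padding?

Original 2-point DFT: [-5, 1]
Zero-padded 4-point DFT provides frequency interpolation.

DFT_4([x, 0, ...]) = [-5, -2+3i, 1, -2-3i]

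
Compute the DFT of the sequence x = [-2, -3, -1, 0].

X[k] = Σ(n=0 to 3) x[n] · ω_4^(nk)
where ω_4 = e^(-2πi/4)

Computing each X[k]:
X[0] = -6
X[1] = -1+3i
X[2] = 0
X[3] = -1-3i

X = [-6, -1+3i, 0, -1-3i]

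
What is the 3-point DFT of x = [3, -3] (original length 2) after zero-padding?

Original 2-point DFT: [0, 6]
Zero-padded 3-point DFT provides frequency interpolation.

DFT_3([x, 0, ...]) = [0, 4.5000+2.5981i, 4.5000-2.5981i]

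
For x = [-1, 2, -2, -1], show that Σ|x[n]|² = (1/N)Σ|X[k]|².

Time domain:
Σ|x[n]|² = |-1|² + |2|² + |-2|² + |-1|² = 10.0000

Frequency domain:
(1/4)Σ|X[k]|² = (1/4)(|-2|² + |1-3i|² + |-4|² + |1+3i|²) = (1/4)·40.0000 = 10.0000

Both sides agree, confirming Parseval's theorem.

Σ|x[n]|² = (1/N)Σ|X[k]|² = 10.0000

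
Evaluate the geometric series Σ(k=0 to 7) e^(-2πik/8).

Sum of all nth roots of unity equals 0 for n > 1 (geometric series with r ≠ 1).

0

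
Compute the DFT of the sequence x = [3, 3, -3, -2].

X[k] = Σ(n=0 to 3) x[n] · ω_4^(nk)
where ω_4 = e^(-2πi/4)

Computing each X[k]:
X[0] = 1
X[1] = 6-5i
X[2] = -1
X[3] = 6+5i

X = [1, 6-5i, -1, 6+5i]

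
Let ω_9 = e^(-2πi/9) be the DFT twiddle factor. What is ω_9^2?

ω_9^2 = e^(-2πi·2/9)
= cos(-2π·2/9) + i·sin(-2π·2/9)
= cos(-4π/9) + i·sin(-4π/9)

ω_9^2 = cos(-4π/9) + i·sin(-4π/9) = 0.1736-0.9848i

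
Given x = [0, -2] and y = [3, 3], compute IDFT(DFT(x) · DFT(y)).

(x ⊛ y)[n] = Σ(m=0 to 1) x[m] · y[(n-m) mod 2]

Computing each output sample:
(x ⊛ y)[0] = -6
(x ⊛ y)[1] = -6

x ⊛ y = [-6, -6]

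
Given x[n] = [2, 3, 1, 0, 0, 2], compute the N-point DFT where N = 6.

X[k] = Σ(n=0 to 5) x[n] · ω_6^(nk)
where ω_6 = e^(-2πi/6)

Computing each X[k]:
X[0] = 8
X[1] = 4.0000-1.7321i
X[2] = -1
X[3] = -2
X[4] = -1
X[5] = 4.0000+1.7321i

X = [8, 4.0000-1.7321i, -1, -2, -1, 4.0000+1.7321i]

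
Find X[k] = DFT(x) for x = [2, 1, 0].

X[k] = Σ(n=0 to 2) x[n] · ω_3^(nk)
where ω_3 = e^(-2πi/3)

Computing each X[k]:
X[0] = 3
X[1] = 1.5000-0.8660i
X[2] = 1.5000+0.8660i

X = [3, 1.5000-0.8660i, 1.5000+0.8660i]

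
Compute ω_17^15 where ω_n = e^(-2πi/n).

ω_17^15 = e^(-2πi·15/17)
= cos(-2π·15/17) + i·sin(-2π·15/17)
= cos(-30π/17) + i·sin(-30π/17)

ω_17^15 = cos(-30π/17) + i·sin(-30π/17) = 0.7390+0.6737i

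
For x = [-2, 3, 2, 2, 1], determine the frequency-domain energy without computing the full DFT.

Parseval: Σ|x[n]|² = (1/N)Σ|X[k]|², so Σ|X[k]|² = N·Σ|x[n]|² = 5·22.0000

Σ|X[k]|² = N·Σ|x[n]|² = 5·22.0000 = 110.0000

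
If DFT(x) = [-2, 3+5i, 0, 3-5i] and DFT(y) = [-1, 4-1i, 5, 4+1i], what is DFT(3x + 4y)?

By linearity: DFT(3x + 4y) = 3·DFT(x) + 4·DFT(y)
= 3·[-2, 3+5i, 0, 3-5i] + 4·[-1, 4-1i, 5, 4+1i]

Computing element-wise:
Z[0] = 3·(-2) + 4·(-1) = -10
Z[1] = 3·(3+5i) + 4·(4-1i) = 25+11i
Z[2] = 3·(0) + 4·(5) = 20
Z[3] = 3·(3-5i) + 4·(4+1i) = 25-11i

DFT(3x + 4y) = 3·X + 4·Y = [-10, 25+11i, 20, 25-11i]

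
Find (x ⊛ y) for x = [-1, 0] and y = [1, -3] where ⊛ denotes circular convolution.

(x ⊛ y)[n] = Σ(m=0 to 1) x[m] · y[(n-m) mod 2]

Computing each output sample:
(x ⊛ y)[0] = -1
(x ⊛ y)[1] = 3

x ⊛ y = [-1, 3]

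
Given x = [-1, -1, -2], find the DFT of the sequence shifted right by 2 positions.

Time shift by 2: X_shifted[k] = ω_3^(2k) · X[k]
Shifted x = [-1, -2, -1]

DFT(x[n-2]) = [-4, 0.5000+0.8660i, 0.5000-0.8660i]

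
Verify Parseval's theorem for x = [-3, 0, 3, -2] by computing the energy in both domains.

Time domain:
Σ|x[n]|² = |-3|² + |0|² + |3|² + |-2|² = 22.0000

Frequency domain:
(1/4)Σ|X[k]|² = (1/4)(|-2|² + |-6-2i|² + |2|² + |-6+2i|²) = (1/4)·88.0000 = 22.0000

Both sides agree, confirming Parseval's theorem.

Σ|x[n]|² = (1/N)Σ|X[k]|² = 22.0000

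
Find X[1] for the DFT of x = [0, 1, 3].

X[1] = Σ(n=0 to 2) x[n] · ω_3^(1n) where ω_3 = e^(-2πi/3)
= (0)·ω_3^0 + (1)·ω_3^1 + (3)·ω_3^2

X[1] = -2.0000+1.7321i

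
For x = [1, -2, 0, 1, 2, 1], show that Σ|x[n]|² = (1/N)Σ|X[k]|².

Time domain:
Σ|x[n]|² = |1|² + |-2|² + |0|² + |1|² + |2|² + |1|² = 11.0000

Frequency domain:
(1/6)Σ|X[k]|² = (1/6)(|3|² + |-1.5000+4.3301i|² + |1.5000+0.8660i|² + |3|² + |1.5000-0.8660i|² + |-1.5000-4.3301i|²) = (1/6)·66.0000 = 11.0000

Both sides agree, confirming Parseval's theorem.

Σ|x[n]|² = (1/N)Σ|X[k]|² = 11.0000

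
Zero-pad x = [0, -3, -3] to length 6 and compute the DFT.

Original 3-point DFT: [-6, 3, 3]
Zero-padded 6-point DFT provides frequency interpolation.

DFT_6([x, 0, ...]) = [-6, 5.1962i, 3, 0, 3, -5.1962i]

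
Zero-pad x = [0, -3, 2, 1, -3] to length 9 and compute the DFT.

Original 5-point DFT: [-3, -4.2812-0.5878i, 5.7812+0.9511i, 5.7812-0.9511i, -4.2812+0.5878i]
Zero-padded 9-point DFT provides frequency interpolation.

DFT_9([x, 0, ...]) = [-3, 0.3682+0.1188i, -5.1985+1.2080i, 3.0000+6.9282i, 3.3302-1.5088i, 3.3302+1.5088i, 3.0000-6.9282i, -5.1985-1.2080i, 0.3682-0.1188i]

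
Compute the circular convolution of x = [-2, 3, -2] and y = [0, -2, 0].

(x ⊛ y)[n] = Σ(m=0 to 2) x[m] · y[(n-m) mod 3]

Computing each output sample:
(x ⊛ y)[0] = 4
(x ⊛ y)[1] = 4
(x ⊛ y)[2] = -6

x ⊛ y = [4, 4, -6]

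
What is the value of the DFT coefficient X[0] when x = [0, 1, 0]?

X[0] = Σ(n=0 to 2) x[n] · ω_3^0 = Σ x[n]
= (0) + (1) + (0)

X[0] = 1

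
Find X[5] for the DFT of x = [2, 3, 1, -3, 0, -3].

X[5] = Σ(n=0 to 5) x[n] · ω_6^(5n) where ω_6 = e^(-2πi/6)
= (2)·ω_6^0 + (3)·ω_6^5 + (1)·ω_6^10 + (-3)·ω_6^15 + (0)·ω_6^20 + (-3)·ω_6^25

X[5] = 4.5000+6.0622i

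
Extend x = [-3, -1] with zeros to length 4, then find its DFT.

Original 2-point DFT: [-4, -2]
Zero-padded 4-point DFT provides frequency interpolation.

DFT_4([x, 0, ...]) = [-4, -3+1i, -2, -3-1i]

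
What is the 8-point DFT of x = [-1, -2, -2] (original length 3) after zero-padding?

Original 3-point DFT: [-5, 1, 1]
Zero-padded 8-point DFT provides frequency interpolation.

DFT_8([x, 0, ...]) = [-5, -2.4142+3.4142i, 1+2i, 0.4142-0.5858i, -1, 0.4142+0.5858i, 1-2i, -2.4142-3.4142i]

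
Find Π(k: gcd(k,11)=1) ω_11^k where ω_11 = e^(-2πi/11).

The primitive 11th roots of unity are ω_11^k for k coprime to 11: k ∈ {1, 2, 3, 4, 5, 6, 7, 8, 9, 10}
Their product equals the constant term of the cyclotomic polynomial Φ_11(x) up to sign.
For n ≥ 3, the product of all primitive nth roots of unity is 1. (For n=1 it is 1; for n=2 it is -1.)

1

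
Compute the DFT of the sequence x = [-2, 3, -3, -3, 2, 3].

X[k] = Σ(n=0 to 5) x[n] · ω_6^(nk)
where ω_6 = e^(-2πi/6)

Computing each X[k]:
X[0] = 0
X[1] = 4.5000+4.3301i
X[2] = -7.5000-4.3301i
X[3] = -6
X[4] = -7.5000+4.3301i
X[5] = 4.5000-4.3301i

X = [0, 4.5000+4.3301i, -7.5000-4.3301i, -6, -7.5000+4.3301i, 4.5000-4.3301i]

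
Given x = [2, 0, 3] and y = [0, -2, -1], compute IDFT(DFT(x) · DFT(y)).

(x ⊛ y)[n] = Σ(m=0 to 2) x[m] · y[(n-m) mod 3]

Computing each output sample:
(x ⊛ y)[0] = -6
(x ⊛ y)[1] = -7
(x ⊛ y)[2] = -2

x ⊛ y = [-6, -7, -2]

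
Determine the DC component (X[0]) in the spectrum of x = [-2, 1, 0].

X[0] = Σ(n=0 to 2) x[n] · ω_3^0 = Σ x[n]
= (-2) + (1) + (0)

X[0] = -1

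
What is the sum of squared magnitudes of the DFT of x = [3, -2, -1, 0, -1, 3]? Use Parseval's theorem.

Parseval: Σ|x[n]|² = (1/N)Σ|X[k]|², so Σ|X[k]|² = N·Σ|x[n]|² = 6·24.0000

Σ|X[k]|² = N·Σ|x[n]|² = 6·24.0000 = 144.0000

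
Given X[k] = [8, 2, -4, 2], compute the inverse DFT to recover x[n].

x[n] = (1/4) Σ(k=0 to 3) X[k] · e^(2πikn/4)

Computing each x[n]:
x[0] = 2
x[1] = 3
x[2] = 0
x[3] = 3

x = [2, 3, 0, 3]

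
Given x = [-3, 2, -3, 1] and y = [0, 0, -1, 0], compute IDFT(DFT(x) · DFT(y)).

(x ⊛ y)[n] = Σ(m=0 to 3) x[m] · y[(n-m) mod 4]

Computing each output sample:
(x ⊛ y)[0] = 3
(x ⊛ y)[1] = -1
(x ⊛ y)[2] = 3
(x ⊛ y)[3] = -2

x ⊛ y = [3, -1, 3, -2]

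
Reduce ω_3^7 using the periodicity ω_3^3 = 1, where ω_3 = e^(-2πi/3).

Since ω_3^3 = 1, powers reduce modulo 3.
7 mod 3 = 1
So ω_3^7 = ω_3^1 = e^(-2πi·1/3)

ω_3^7 = ω_3^1 = -0.5000-0.8660i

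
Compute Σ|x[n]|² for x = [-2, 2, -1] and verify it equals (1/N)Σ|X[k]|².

Time domain:
Σ|x[n]|² = |-2|² + |2|² + |-1|² = 9.0000

Frequency domain:
(1/3)Σ|X[k]|² = (1/3)(|-1|² + |-2.5000-2.5981i|² + |-2.5000+2.5981i|²) = (1/3)·27.0000 = 9.0000

Both sides agree, confirming Parseval's theorem.

Σ|x[n]|² = (1/N)Σ|X[k]|² = 9.0000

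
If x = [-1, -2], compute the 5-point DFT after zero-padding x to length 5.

Original 2-point DFT: [-3, 1]
Zero-padded 5-point DFT provides frequency interpolation.

DFT_5([x, 0, ...]) = [-3, -1.6180+1.9021i, 0.6180+1.1756i, 0.6180-1.1756i, -1.6180-1.9021i]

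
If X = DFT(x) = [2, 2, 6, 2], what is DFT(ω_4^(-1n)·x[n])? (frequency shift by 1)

Modulation property: DFT(ω_4^(-1n)·x[n]) = X[(k-1) mod 4], so circularly shift X by 1 positions.

X[k-1] = [2, 2, 2, 6]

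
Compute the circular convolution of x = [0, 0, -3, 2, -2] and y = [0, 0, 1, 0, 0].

(x ⊛ y)[n] = Σ(m=0 to 4) x[m] · y[(n-m) mod 5]

Computing each output sample:
(x ⊛ y)[0] = 2
(x ⊛ y)[1] = -2
(x ⊛ y)[2] = 0
(x ⊛ y)[3] = 0
(x ⊛ y)[4] = -3

x ⊛ y = [2, -2, 0, 0, -3]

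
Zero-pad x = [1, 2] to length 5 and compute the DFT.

Original 2-point DFT: [3, -1]
Zero-padded 5-point DFT provides frequency interpolation.

DFT_5([x, 0, ...]) = [3, 1.6180-1.9021i, -0.6180-1.1756i, -0.6180+1.1756i, 1.6180+1.9021i]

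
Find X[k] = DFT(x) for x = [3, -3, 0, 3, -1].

X[k] = Σ(n=0 to 4) x[n] · ω_5^(nk)
where ω_5 = e^(-2πi/5)

Computing each X[k]:
X[0] = 2
X[1] = -0.6631+3.6655i
X[2] = 7.1631-1.6776i
X[3] = 7.1631+1.6776i
X[4] = -0.6631-3.6655i

X = [2, -0.6631+3.6655i, 7.1631-1.6776i, 7.1631+1.6776i, -0.6631-3.6655i]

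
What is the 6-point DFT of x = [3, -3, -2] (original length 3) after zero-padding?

Original 3-point DFT: [-2, 5.5000+0.8660i, 5.5000-0.8660i]
Zero-padded 6-point DFT provides frequency interpolation.

DFT_6([x, 0, ...]) = [-2, 2.5000+4.3301i, 5.5000+0.8660i, 4, 5.5000-0.8660i, 2.5000-4.3301i]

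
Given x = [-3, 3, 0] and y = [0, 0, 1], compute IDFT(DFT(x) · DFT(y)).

(x ⊛ y)[n] = Σ(m=0 to 2) x[m] · y[(n-m) mod 3]

Computing each output sample:
(x ⊛ y)[0] = 3
(x ⊛ y)[1] = 0
(x ⊛ y)[2] = -3

x ⊛ y = [3, 0, -3]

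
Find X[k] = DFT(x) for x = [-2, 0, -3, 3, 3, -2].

X[k] = Σ(n=0 to 5) x[n] · ω_6^(nk)
where ω_6 = e^(-2πi/6)

Computing each X[k]:
X[0] = -1
X[1] = -6.0000+3.4641i
X[2] = 2.0000-6.9282i
X[3] = -3
X[4] = 2.0000+6.9282i
X[5] = -6.0000-3.4641i

X = [-1, -6.0000+3.4641i, 2.0000-6.9282i, -3, 2.0000+6.9282i, -6.0000-3.4641i]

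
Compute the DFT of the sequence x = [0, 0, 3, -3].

X[k] = Σ(n=0 to 3) x[n] · ω_4^(nk)
where ω_4 = e^(-2πi/4)

Computing each X[k]:
X[0] = 0
X[1] = -3-3i
X[2] = 6
X[3] = -3+3i

X = [0, -3-3i, 6, -3+3i]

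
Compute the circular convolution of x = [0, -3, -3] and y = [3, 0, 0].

(x ⊛ y)[n] = Σ(m=0 to 2) x[m] · y[(n-m) mod 3]

Computing each output sample:
(x ⊛ y)[0] = 0
(x ⊛ y)[1] = -9
(x ⊛ y)[2] = -9

x ⊛ y = [0, -9, -9]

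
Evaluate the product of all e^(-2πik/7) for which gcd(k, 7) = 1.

The primitive 7th roots of unity are ω_7^k for k coprime to 7: k ∈ {1, 2, 3, 4, 5, 6}
Their product equals the constant term of the cyclotomic polynomial Φ_7(x) up to sign.
For n ≥ 3, the product of all primitive nth roots of unity is 1. (For n=1 it is 1; for n=2 it is -1.)

1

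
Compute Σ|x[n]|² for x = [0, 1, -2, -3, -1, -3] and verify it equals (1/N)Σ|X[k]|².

Time domain:
Σ|x[n]|² = |0|² + |1|² + |-2|² + |-3|² + |-1|² + |-3|² = 24.0000

Frequency domain:
(1/6)Σ|X[k]|² = (1/6)(|-8|² + |3.5000-2.5981i|² + |-0.5000-4.3301i|² + |2|² + |-0.5000+4.3301i|² + |3.5000+2.5981i|²) = (1/6)·144.0000 = 24.0000

Both sides agree, confirming Parseval's theorem.

Σ|x[n]|² = (1/N)Σ|X[k]|² = 24.0000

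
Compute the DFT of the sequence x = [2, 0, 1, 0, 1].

X[k] = Σ(n=0 to 4) x[n] · ω_5^(nk)
where ω_5 = e^(-2πi/5)

Computing each X[k]:
X[0] = 4
X[1] = 1.5000+0.3633i
X[2] = 1.5000+1.5388i
X[3] = 1.5000-1.5388i
X[4] = 1.5000-0.3633i

X = [4, 1.5000+0.3633i, 1.5000+1.5388i, 1.5000-1.5388i, 1.5000-0.3633i]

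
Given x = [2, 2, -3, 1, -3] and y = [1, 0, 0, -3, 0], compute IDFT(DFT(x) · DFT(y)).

(x ⊛ y)[n] = Σ(m=0 to 4) x[m] · y[(n-m) mod 5]

Computing each output sample:
(x ⊛ y)[0] = 11
(x ⊛ y)[1] = -1
(x ⊛ y)[2] = 6
(x ⊛ y)[3] = -5
(x ⊛ y)[4] = -9

x ⊛ y = [11, -1, 6, -5, -9]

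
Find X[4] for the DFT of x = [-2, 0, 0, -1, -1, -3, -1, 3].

X[4] = Σ(n=0 to 7) x[n] · ω_8^(4n) where ω_8 = e^(-2πi/8)
= (-2)·ω_8^0 + (0)·ω_8^4 + (0)·ω_8^8 + (-1)·ω_8^12 + (-1)·ω_8^16 + (-3)·ω_8^20 + (-1)·ω_8^24 + (3)·ω_8^28

X[4] = -3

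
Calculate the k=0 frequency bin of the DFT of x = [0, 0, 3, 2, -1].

X[0] = Σ(n=0 to 4) x[n] · ω_5^0 = Σ x[n]
= (0) + (0) + (3) + (2) + (-1)

X[0] = 4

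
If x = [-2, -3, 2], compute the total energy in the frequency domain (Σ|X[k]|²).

Parseval: Σ|x[n]|² = (1/N)Σ|X[k]|², so Σ|X[k]|² = N·Σ|x[n]|² = 3·17.0000

Σ|X[k]|² = N·Σ|x[n]|² = 3·17.0000 = 51.0000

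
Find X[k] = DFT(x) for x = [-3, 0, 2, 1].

X[k] = Σ(n=0 to 3) x[n] · ω_4^(nk)
where ω_4 = e^(-2πi/4)

Computing each X[k]:
X[0] = 0
X[1] = -5+1i
X[2] = -2
X[3] = -5-1i

X = [0, -5+1i, -2, -5-1i]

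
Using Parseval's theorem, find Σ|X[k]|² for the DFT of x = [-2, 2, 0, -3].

Parseval: Σ|x[n]|² = (1/N)Σ|X[k]|², so Σ|X[k]|² = N·Σ|x[n]|² = 4·17.0000

Σ|X[k]|² = N·Σ|x[n]|² = 4·17.0000 = 68.0000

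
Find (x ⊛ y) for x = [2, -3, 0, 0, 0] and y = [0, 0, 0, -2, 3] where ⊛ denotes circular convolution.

(x ⊛ y)[n] = Σ(m=0 to 4) x[m] · y[(n-m) mod 5]

Computing each output sample:
(x ⊛ y)[0] = -9
(x ⊛ y)[1] = 0
(x ⊛ y)[2] = 0
(x ⊛ y)[3] = -4
(x ⊛ y)[4] = 12

x ⊛ y = [-9, 0, 0, -4, 12]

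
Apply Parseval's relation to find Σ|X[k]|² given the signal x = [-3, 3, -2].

Parseval: Σ|x[n]|² = (1/N)Σ|X[k]|², so Σ|X[k]|² = N·Σ|x[n]|² = 3·22.0000

Σ|X[k]|² = N·Σ|x[n]|² = 3·22.0000 = 66.0000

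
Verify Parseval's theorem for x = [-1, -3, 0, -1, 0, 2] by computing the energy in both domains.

Time domain:
Σ|x[n]|² = |-1|² + |-3|² + |0|² + |-1|² + |0|² + |2|² = 15.0000

Frequency domain:
(1/6)Σ|X[k]|² = (1/6)(|-3|² + |-0.5000+4.3301i|² + |-1.5000+4.3301i|² + |1|² + |-1.5000-4.3301i|² + |-0.5000-4.3301i|²) = (1/6)·90.0000 = 15.0000

Both sides agree, confirming Parseval's theorem.

Σ|x[n]|² = (1/N)Σ|X[k]|² = 15.0000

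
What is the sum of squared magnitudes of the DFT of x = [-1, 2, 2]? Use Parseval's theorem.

Parseval: Σ|x[n]|² = (1/N)Σ|X[k]|², so Σ|X[k]|² = N·Σ|x[n]|² = 3·9.0000

Σ|X[k]|² = N·Σ|x[n]|² = 3·9.0000 = 27.0000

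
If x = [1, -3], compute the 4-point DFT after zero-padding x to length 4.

Original 2-point DFT: [-2, 4]
Zero-padded 4-point DFT provides frequency interpolation.

DFT_4([x, 0, ...]) = [-2, 1+3i, 4, 1-3i]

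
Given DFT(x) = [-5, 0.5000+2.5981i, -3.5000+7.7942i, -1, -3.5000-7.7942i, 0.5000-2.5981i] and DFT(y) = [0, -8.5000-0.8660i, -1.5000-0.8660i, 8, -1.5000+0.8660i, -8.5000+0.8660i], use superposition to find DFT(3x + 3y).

By linearity: DFT(3x + 3y) = 3·DFT(x) + 3·DFT(y)
= 3·[-5, 0.5000+2.5981i, -3.5000+7.7942i, -1, -3.5000-7.7942i, 0.5000-2.5981i] + 3·[0, -8.5000-0.8660i, -1.5000-0.8660i, 8, -1.5000+0.8660i, -8.5000+0.8660i]

Computing element-wise:
Z[0] = 3·(-5) + 3·(0) = -15
Z[1] = 3·(0.5000+2.5981i) + 3·(-8.5000-0.8660i) = -24.0000+5.1963i
Z[2] = 3·(-3.5000+7.7942i) + 3·(-1.5000-0.8660i) = -15.0000+20.7846i
Z[3] = 3·(-1) + 3·(8) = 21
Z[4] = 3·(-3.5000-7.7942i) + 3·(-1.5000+0.8660i) = -15.0000-20.7846i
Z[5] = 3·(0.5000-2.5981i) + 3·(-8.5000+0.8660i) = -24.0000-5.1963i

DFT(3x + 3y) = 3·X + 3·Y = [-15, -24.0000+5.1963i, -15.0000+20.7846i, 21, -15.0000-20.7846i, -24.0000-5.1963i]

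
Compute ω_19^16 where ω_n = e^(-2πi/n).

ω_19^16 = e^(-2πi·16/19)
= cos(-2π·16/19) + i·sin(-2π·16/19)
= cos(-32π/19) + i·sin(-32π/19)

ω_19^16 = cos(-32π/19) + i·sin(-32π/19) = 0.5469+0.8372i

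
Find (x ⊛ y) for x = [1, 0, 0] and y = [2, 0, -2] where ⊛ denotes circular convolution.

(x ⊛ y)[n] = Σ(m=0 to 2) x[m] · y[(n-m) mod 3]

Computing each output sample:
(x ⊛ y)[0] = 2
(x ⊛ y)[1] = 0
(x ⊛ y)[2] = -2

x ⊛ y = [2, 0, -2]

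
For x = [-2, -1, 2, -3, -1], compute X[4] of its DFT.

X[4] = Σ(n=0 to 4) x[n] · ω_5^(4n) where ω_5 = e^(-2πi/5)
= (-2)·ω_5^0 + (-1)·ω_5^4 + (2)·ω_5^8 + (-3)·ω_5^12 + (-1)·ω_5^16

X[4] = -1.8090+2.9389i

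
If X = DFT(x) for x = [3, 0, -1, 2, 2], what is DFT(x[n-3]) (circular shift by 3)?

Time shift by 3: X_shifted[k] = ω_5^(3k) · X[k]
Shifted x = [-1, 2, 2, 3, 0]

DFT(x[n-3]) = [6, -4.4271-1.3143i, -1.0729-2.1266i, -1.0729+2.1266i, -4.4271+1.3143i]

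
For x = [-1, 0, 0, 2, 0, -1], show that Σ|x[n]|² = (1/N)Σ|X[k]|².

Time domain:
Σ|x[n]|² = |-1|² + |0|² + |0|² + |2|² + |0|² + |-1|² = 6.0000

Frequency domain:
(1/6)Σ|X[k]|² = (1/6)(|0|² + |-3.5000-0.8660i|² + |1.5000-0.8660i|² + |-2|² + |1.5000+0.8660i|² + |-3.5000+0.8660i|²) = (1/6)·36.0000 = 6.0000

Both sides agree, confirming Parseval's theorem.

Σ|x[n]|² = (1/N)Σ|X[k]|² = 6.0000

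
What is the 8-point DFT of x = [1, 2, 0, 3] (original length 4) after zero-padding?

Original 4-point DFT: [6, 1+1i, -4, 1-1i]
Zero-padded 8-point DFT provides frequency interpolation.

DFT_8([x, 0, ...]) = [6, 0.2929-3.5355i, 1+1i, 1.7071-3.5355i, -4, 1.7071+3.5355i, 1-1i, 0.2929+3.5355i]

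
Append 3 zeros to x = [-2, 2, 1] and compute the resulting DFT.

Original 3-point DFT: [1, -3.5000-0.8660i, -3.5000+0.8660i]
Zero-padded 6-point DFT provides frequency interpolation.

DFT_6([x, 0, ...]) = [1, -1.5000-2.5981i, -3.5000-0.8660i, -3, -3.5000+0.8660i, -1.5000+2.5981i]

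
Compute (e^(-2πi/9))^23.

Since ω_9^9 = 1, powers reduce modulo 9.
23 mod 9 = 5
So ω_9^23 = ω_9^5 = e^(-2πi·5/9)

ω_9^23 = ω_9^5 = -0.9397+0.3420i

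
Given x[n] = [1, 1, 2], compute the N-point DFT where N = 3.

X[k] = Σ(n=0 to 2) x[n] · ω_3^(nk)
where ω_3 = e^(-2πi/3)

Computing each X[k]:
X[0] = 4
X[1] = -0.5000+0.8660i
X[2] = -0.5000-0.8660i

X = [4, -0.5000+0.8660i, -0.5000-0.8660i]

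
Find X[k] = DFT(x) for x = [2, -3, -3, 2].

X[k] = Σ(n=0 to 3) x[n] · ω_4^(nk)
where ω_4 = e^(-2πi/4)

Computing each X[k]:
X[0] = -2
X[1] = 5+5i
X[2] = 0
X[3] = 5-5i

X = [-2, 5+5i, 0, 5-5i]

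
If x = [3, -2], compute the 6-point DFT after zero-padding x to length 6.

Original 2-point DFT: [1, 5]
Zero-padded 6-point DFT provides frequency interpolation.

DFT_6([x, 0, ...]) = [1, 2.0000+1.7321i, 4.0000+1.7321i, 5, 4.0000-1.7321i, 2.0000-1.7321i]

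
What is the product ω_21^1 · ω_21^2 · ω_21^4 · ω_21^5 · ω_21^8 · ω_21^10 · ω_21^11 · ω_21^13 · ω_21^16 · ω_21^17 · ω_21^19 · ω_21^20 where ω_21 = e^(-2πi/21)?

The primitive 21st roots of unity are ω_21^k for k coprime to 21: k ∈ {1, 2, 4, 5, 8, 10, 11, 13, 16, 17, 19, 20}
Their product equals the constant term of the cyclotomic polynomial Φ_21(x) up to sign.
For n ≥ 3, the product of all primitive nth roots of unity is 1. (For n=1 it is 1; for n=2 it is -1.)

1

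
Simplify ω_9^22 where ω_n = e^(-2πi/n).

Since ω_9^9 = 1, powers reduce modulo 9.
22 mod 9 = 4
So ω_9^22 = ω_9^4 = e^(-2πi·4/9)

ω_9^22 = ω_9^4 = -0.9397-0.3420i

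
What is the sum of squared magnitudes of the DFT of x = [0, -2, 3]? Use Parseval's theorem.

Parseval: Σ|x[n]|² = (1/N)Σ|X[k]|², so Σ|X[k]|² = N·Σ|x[n]|² = 3·13.0000

Σ|X[k]|² = N·Σ|x[n]|² = 3·13.0000 = 39.0000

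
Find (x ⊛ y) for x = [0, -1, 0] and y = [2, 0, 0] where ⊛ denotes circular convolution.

(x ⊛ y)[n] = Σ(m=0 to 2) x[m] · y[(n-m) mod 3]

Computing each output sample:
(x ⊛ y)[0] = 0
(x ⊛ y)[1] = -2
(x ⊛ y)[2] = 0

x ⊛ y = [0, -2, 0]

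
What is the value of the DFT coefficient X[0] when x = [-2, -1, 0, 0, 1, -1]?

X[0] = Σ(n=0 to 5) x[n] · ω_6^0 = Σ x[n]
= (-2) + (-1) + (0) + (0) + (1) + (-1)

X[0] = -3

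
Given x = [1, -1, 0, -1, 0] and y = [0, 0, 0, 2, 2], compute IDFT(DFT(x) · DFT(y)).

(x ⊛ y)[n] = Σ(m=0 to 4) x[m] · y[(n-m) mod 5]

Computing each output sample:
(x ⊛ y)[0] = -2
(x ⊛ y)[1] = -2
(x ⊛ y)[2] = -2
(x ⊛ y)[3] = 2
(x ⊛ y)[4] = 0

x ⊛ y = [-2, -2, -2, 2, 0]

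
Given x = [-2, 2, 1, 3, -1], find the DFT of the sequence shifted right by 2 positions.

Time shift by 2: X_shifted[k] = ω_5^(2k) · X[k]
Shifted x = [3, -1, -2, 2, 1]

DFT(x[n-2]) = [3, 3.0000+4.2533i, 3.0000-2.6287i, 3.0000+2.6287i, 3.0000-4.2533i]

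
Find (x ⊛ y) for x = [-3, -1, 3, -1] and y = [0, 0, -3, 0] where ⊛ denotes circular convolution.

(x ⊛ y)[n] = Σ(m=0 to 3) x[m] · y[(n-m) mod 4]

Computing each output sample:
(x ⊛ y)[0] = -9
(x ⊛ y)[1] = 3
(x ⊛ y)[2] = 9
(x ⊛ y)[3] = 3

x ⊛ y = [-9, 3, 9, 3]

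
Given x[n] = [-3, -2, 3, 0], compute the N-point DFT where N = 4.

X[k] = Σ(n=0 to 3) x[n] · ω_4^(nk)
where ω_4 = e^(-2πi/4)

Computing each X[k]:
X[0] = -2
X[1] = -6+2i
X[2] = 2
X[3] = -6-2i

X = [-2, -6+2i, 2, -6-2i]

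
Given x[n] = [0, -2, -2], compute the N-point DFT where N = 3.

X[k] = Σ(n=0 to 2) x[n] · ω_3^(nk)
where ω_3 = e^(-2πi/3)

Computing each X[k]:
X[0] = -4
X[1] = 2
X[2] = 2

X = [-4, 2, 2]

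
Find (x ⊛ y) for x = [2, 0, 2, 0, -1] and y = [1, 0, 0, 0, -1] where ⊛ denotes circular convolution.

(x ⊛ y)[n] = Σ(m=0 to 4) x[m] · y[(n-m) mod 5]

Computing each output sample:
(x ⊛ y)[0] = 2
(x ⊛ y)[1] = -2
(x ⊛ y)[2] = 2
(x ⊛ y)[3] = 1
(x ⊛ y)[4] = -3

x ⊛ y = [2, -2, 2, 1, -3]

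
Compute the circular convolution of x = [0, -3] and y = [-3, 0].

(x ⊛ y)[n] = Σ(m=0 to 1) x[m] · y[(n-m) mod 2]

Computing each output sample:
(x ⊛ y)[0] = 0
(x ⊛ y)[1] = 9

x ⊛ y = [0, 9]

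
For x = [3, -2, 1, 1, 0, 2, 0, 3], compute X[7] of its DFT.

X[7] = Σ(n=0 to 7) x[n] · ω_8^(7n) where ω_8 = e^(-2πi/8)
= (3)·ω_8^0 + (-2)·ω_8^7 + (1)·ω_8^14 + (1)·ω_8^21 + (0)·ω_8^28 + (2)·ω_8^35 + (0)·ω_8^42 + (3)·ω_8^49

X[7] = 1.5858-3.2426i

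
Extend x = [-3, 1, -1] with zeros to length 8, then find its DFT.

Original 3-point DFT: [-3, -3.0000-1.7321i, -3.0000+1.7321i]
Zero-padded 8-point DFT provides frequency interpolation.

DFT_8([x, 0, ...]) = [-3, -2.2929+0.2929i, -2-1i, -3.7071-1.7071i, -5, -3.7071+1.7071i, -2+1i, -2.2929-0.2929i]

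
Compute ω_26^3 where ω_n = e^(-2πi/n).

ω_26^3 = e^(-2πi·3/26)
= cos(-2π·3/26) + i·sin(-2π·3/26)
= cos(-6π/26) + i·sin(-6π/26)

ω_26^3 = cos(-6π/26) + i·sin(-6π/26) = 0.7485-0.6631i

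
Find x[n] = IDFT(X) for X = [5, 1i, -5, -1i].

x[n] = (1/4) Σ(k=0 to 3) X[k] · e^(2πikn/4)

Computing each x[n]:
x[0] = 0
x[1] = 2
x[2] = 0
x[3] = 3

x = [0, 2, 0, 3]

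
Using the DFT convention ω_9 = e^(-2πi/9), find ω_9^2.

ω_9^2 = e^(-2πi·2/9)
= cos(-2π·2/9) + i·sin(-2π·2/9)
= cos(-4π/9) + i·sin(-4π/9)

ω_9^2 = cos(-4π/9) + i·sin(-4π/9) = 0.1736-0.9848i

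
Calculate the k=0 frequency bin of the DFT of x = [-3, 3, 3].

X[0] = Σ(n=0 to 2) x[n] · ω_3^0 = Σ x[n]
= (-3) + (3) + (3)

X[0] = 3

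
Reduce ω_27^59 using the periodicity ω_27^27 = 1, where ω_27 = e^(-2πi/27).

Since ω_27^27 = 1, powers reduce modulo 27.
59 mod 27 = 5
So ω_27^59 = ω_27^5 = e^(-2πi·5/27)

ω_27^59 = ω_27^5 = 0.3961-0.9182i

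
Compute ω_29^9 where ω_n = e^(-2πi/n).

ω_29^9 = e^(-2πi·9/29)
= cos(-2π·9/29) + i·sin(-2π·9/29)
= cos(-18π/29) + i·sin(-18π/29)

ω_29^9 = cos(-18π/29) + i·sin(-18π/29) = -0.3701-0.9290i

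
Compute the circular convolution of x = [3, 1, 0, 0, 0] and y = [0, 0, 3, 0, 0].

(x ⊛ y)[n] = Σ(m=0 to 4) x[m] · y[(n-m) mod 5]

Computing each output sample:
(x ⊛ y)[0] = 0
(x ⊛ y)[1] = 0
(x ⊛ y)[2] = 9
(x ⊛ y)[3] = 3
(x ⊛ y)[4] = 0

x ⊛ y = [0, 0, 9, 3, 0]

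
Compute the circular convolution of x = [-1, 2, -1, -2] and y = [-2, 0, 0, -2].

(x ⊛ y)[n] = Σ(m=0 to 3) x[m] · y[(n-m) mod 4]

Computing each output sample:
(x ⊛ y)[0] = -2
(x ⊛ y)[1] = -2
(x ⊛ y)[2] = 6
(x ⊛ y)[3] = 6

x ⊛ y = [-2, -2, 6, 6]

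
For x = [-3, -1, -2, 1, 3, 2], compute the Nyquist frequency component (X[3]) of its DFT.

X[3] = Σ(n=0 to 5) x[n] · ω_6^(3n) where ω_6 = e^(-2πi/6)
= (-3)·ω_6^0 + (-1)·ω_6^3 + (-2)·ω_6^6 + (1)·ω_6^9 + (3)·ω_6^12 + (2)·ω_6^15

X[3] = -4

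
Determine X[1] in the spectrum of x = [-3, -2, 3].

X[1] = Σ(n=0 to 2) x[n] · ω_3^(1n) where ω_3 = e^(-2πi/3)
= (-3)·ω_3^0 + (-2)·ω_3^1 + (3)·ω_3^2

X[1] = -3.5000+4.3301i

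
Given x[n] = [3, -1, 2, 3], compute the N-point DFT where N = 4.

X[k] = Σ(n=0 to 3) x[n] · ω_4^(nk)
where ω_4 = e^(-2πi/4)

Computing each X[k]:
X[0] = 7
X[1] = 1+4i
X[2] = 3
X[3] = 1-4i

X = [7, 1+4i, 3, 1-4i]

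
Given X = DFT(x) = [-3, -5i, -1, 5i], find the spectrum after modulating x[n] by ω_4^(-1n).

Modulation property: DFT(ω_4^(-1n)·x[n]) = X[(k-1) mod 4], so circularly shift X by 1 positions.

X[k-1] = [5i, -3, -5i, -1]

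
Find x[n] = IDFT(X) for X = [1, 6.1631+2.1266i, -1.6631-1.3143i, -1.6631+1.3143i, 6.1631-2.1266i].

x[n] = (1/5) Σ(k=0 to 4) X[k] · e^(2πikn/5)

Computing each x[n]:
x[0] = 2
x[1] = 1
x[2] = -3
x[3] = -1
x[4] = 2

x = [2, 1, -3, -1, 2]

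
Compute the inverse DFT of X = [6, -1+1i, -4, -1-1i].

x[n] = (1/4) Σ(k=0 to 3) X[k] · e^(2πikn/4)

Computing each x[n]:
x[0] = 0
x[1] = 2
x[2] = 1
x[3] = 3

x = [0, 2, 1, 3]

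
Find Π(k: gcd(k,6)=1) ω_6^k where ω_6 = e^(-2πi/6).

The primitive 6th roots of unity are ω_6^k for k coprime to 6: k ∈ {1, 5}
Their product equals the constant term of the cyclotomic polynomial Φ_6(x) up to sign.
For n ≥ 3, the product of all primitive nth roots of unity is 1. (For n=1 it is 1; for n=2 it is -1.)

1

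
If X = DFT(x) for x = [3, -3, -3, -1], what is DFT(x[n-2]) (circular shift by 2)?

Time shift by 2: X_shifted[k] = ω_4^(2k) · X[k]
Shifted x = [-3, -1, 3, -3]

DFT(x[n-2]) = [-4, -6-2i, 4, -6+2i]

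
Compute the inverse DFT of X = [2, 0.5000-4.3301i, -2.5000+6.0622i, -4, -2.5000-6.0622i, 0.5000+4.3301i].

x[n] = (1/6) Σ(k=0 to 5) X[k] · e^(2πikn/6)

Computing each x[n]:
x[0] = -1
x[1] = 1
x[2] = 3
x[3] = 0
x[4] = -3
x[5] = 2

x = [-1, 1, 3, 0, -3, 2]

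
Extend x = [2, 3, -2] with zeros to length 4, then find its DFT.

Original 3-point DFT: [3, 1.5000-4.3301i, 1.5000+4.3301i]
Zero-padded 4-point DFT provides frequency interpolation.

DFT_4([x, 0, ...]) = [3, 4-3i, -3, 4+3i]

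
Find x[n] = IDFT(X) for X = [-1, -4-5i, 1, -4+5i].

x[n] = (1/4) Σ(k=0 to 3) X[k] · e^(2πikn/4)

Computing each x[n]:
x[0] = -2
x[1] = 2
x[2] = 2
x[3] = -3

x = [-2, 2, 2, -3]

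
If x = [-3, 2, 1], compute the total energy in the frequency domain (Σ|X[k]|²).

Parseval: Σ|x[n]|² = (1/N)Σ|X[k]|², so Σ|X[k]|² = N·Σ|x[n]|² = 3·14.0000

Σ|X[k]|² = N·Σ|x[n]|² = 3·14.0000 = 42.0000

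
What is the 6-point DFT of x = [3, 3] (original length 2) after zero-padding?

Original 2-point DFT: [6, 0]
Zero-padded 6-point DFT provides frequency interpolation.

DFT_6([x, 0, ...]) = [6, 4.5000-2.5981i, 1.5000-2.5981i, 0, 1.5000+2.5981i, 4.5000+2.5981i]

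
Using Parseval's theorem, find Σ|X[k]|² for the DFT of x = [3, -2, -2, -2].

Parseval: Σ|x[n]|² = (1/N)Σ|X[k]|², so Σ|X[k]|² = N·Σ|x[n]|² = 4·21.0000

Σ|X[k]|² = N·Σ|x[n]|² = 4·21.0000 = 84.0000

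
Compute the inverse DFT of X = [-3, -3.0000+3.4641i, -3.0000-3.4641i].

x[n] = (1/3) Σ(k=0 to 2) X[k] · e^(2πikn/3)

Computing each x[n]:
x[0] = -3
x[1] = -2
x[2] = 2

x = [-3, -2, 2]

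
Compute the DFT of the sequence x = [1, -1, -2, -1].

X[k] = Σ(n=0 to 3) x[n] · ω_4^(nk)
where ω_4 = e^(-2πi/4)

Computing each X[k]:
X[0] = -3
X[1] = 3
X[2] = 1
X[3] = 3

X = [-3, 3, 1, 3]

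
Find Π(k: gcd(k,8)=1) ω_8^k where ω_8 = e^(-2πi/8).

The primitive 8th roots of unity are ω_8^k for k coprime to 8: k ∈ {1, 3, 5, 7}
Their product equals the constant term of the cyclotomic polynomial Φ_8(x) up to sign.
For n ≥ 3, the product of all primitive nth roots of unity is 1. (For n=1 it is 1; for n=2 it is -1.)

1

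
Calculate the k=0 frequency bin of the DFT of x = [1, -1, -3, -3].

X[0] = Σ(n=0 to 3) x[n] · ω_4^0 = Σ x[n]
= (1) + (-1) + (-3) + (-3)

X[0] = -6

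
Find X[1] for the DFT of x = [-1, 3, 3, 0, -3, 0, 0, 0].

X[1] = Σ(n=0 to 7) x[n] · ω_8^(1n) where ω_8 = e^(-2πi/8)
= (-1)·ω_8^0 + (3)·ω_8^1 + (3)·ω_8^2 + (0)·ω_8^3 + (-3)·ω_8^4 + (0)·ω_8^5 + (0)·ω_8^6 + (0)·ω_8^7

X[1] = 4.1213-5.1213i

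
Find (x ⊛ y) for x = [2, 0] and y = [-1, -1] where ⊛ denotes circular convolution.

(x ⊛ y)[n] = Σ(m=0 to 1) x[m] · y[(n-m) mod 2]

Computing each output sample:
(x ⊛ y)[0] = -2
(x ⊛ y)[1] = -2

x ⊛ y = [-2, -2]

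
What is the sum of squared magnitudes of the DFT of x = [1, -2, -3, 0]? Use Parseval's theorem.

Parseval: Σ|x[n]|² = (1/N)Σ|X[k]|², so Σ|X[k]|² = N·Σ|x[n]|² = 4·14.0000

Σ|X[k]|² = N·Σ|x[n]|² = 4·14.0000 = 56.0000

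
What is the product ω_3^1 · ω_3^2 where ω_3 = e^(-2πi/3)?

The primitive 3rd roots of unity are ω_3^k for k coprime to 3: k ∈ {1, 2}
Their product equals the constant term of the cyclotomic polynomial Φ_3(x) up to sign.
For n ≥ 3, the product of all primitive nth roots of unity is 1. (For n=1 it is 1; for n=2 it is -1.)

1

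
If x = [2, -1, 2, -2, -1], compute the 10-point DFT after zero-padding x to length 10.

Original 5-point DFT: [0, 1.3820-2.3511i, 3.6180+3.8042i, 3.6180-3.8042i, 1.3820+2.3511i]
Zero-padded 10-point DFT provides frequency interpolation.

DFT_10([x, 0, ...]) = [0, 3.2361+1.1756i, 1.3820-2.3511i, -1.2361+1.9021i, 3.6180+3.8042i, 6, 3.6180-3.8042i, -1.2361-1.9021i, 1.3820+2.3511i, 3.2361-1.1756i]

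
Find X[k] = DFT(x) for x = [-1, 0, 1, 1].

X[k] = Σ(n=0 to 3) x[n] · ω_4^(nk)
where ω_4 = e^(-2πi/4)

Computing each X[k]:
X[0] = 1
X[1] = -2+1i
X[2] = -1
X[3] = -2-1i

X = [1, -2+1i, -1, -2-1i]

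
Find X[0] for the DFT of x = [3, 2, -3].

X[0] = Σ(n=0 to 2) x[n] · ω_3^0 = Σ x[n]
= (3) + (2) + (-3)

X[0] = 2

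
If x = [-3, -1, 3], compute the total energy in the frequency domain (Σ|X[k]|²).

Parseval: Σ|x[n]|² = (1/N)Σ|X[k]|², so Σ|X[k]|² = N·Σ|x[n]|² = 3·19.0000

Σ|X[k]|² = N·Σ|x[n]|² = 3·19.0000 = 57.0000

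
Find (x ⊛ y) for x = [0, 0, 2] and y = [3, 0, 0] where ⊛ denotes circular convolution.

(x ⊛ y)[n] = Σ(m=0 to 2) x[m] · y[(n-m) mod 3]

Computing each output sample:
(x ⊛ y)[0] = 0
(x ⊛ y)[1] = 0
(x ⊛ y)[2] = 6

x ⊛ y = [0, 0, 6]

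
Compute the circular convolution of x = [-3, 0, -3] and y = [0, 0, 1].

(x ⊛ y)[n] = Σ(m=0 to 2) x[m] · y[(n-m) mod 3]

Computing each output sample:
(x ⊛ y)[0] = 0
(x ⊛ y)[1] = -3
(x ⊛ y)[2] = -3

x ⊛ y = [0, -3, -3]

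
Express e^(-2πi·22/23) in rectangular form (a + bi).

ω_23^22 = e^(-2πi·22/23)
= cos(-2π·22/23) + i·sin(-2π·22/23)
= cos(-44π/23) + i·sin(-44π/23)

ω_23^22 = cos(-44π/23) + i·sin(-44π/23) = 0.9629+0.2698i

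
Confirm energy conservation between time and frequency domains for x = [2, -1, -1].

Time domain:
Σ|x[n]|² = |2|² + |-1|² + |-1|² = 6.0000

Frequency domain:
(1/3)Σ|X[k]|² = (1/3)(|0|² + |3|² + |3|²) = (1/3)·18.0000 = 6.0000

Both sides agree, confirming Parseval's theorem.

Σ|x[n]|² = (1/N)Σ|X[k]|² = 6.0000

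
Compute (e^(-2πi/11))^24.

Since ω_11^11 = 1, powers reduce modulo 11.
24 mod 11 = 2
So ω_11^24 = ω_11^2 = e^(-2πi·2/11)

ω_11^24 = ω_11^2 = 0.4154-0.9096i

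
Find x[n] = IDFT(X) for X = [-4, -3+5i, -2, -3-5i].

x[n] = (1/4) Σ(k=0 to 3) X[k] · e^(2πikn/4)

Computing each x[n]:
x[0] = -3
x[1] = -3
x[2] = 0
x[3] = 2

x = [-3, -3, 0, 2]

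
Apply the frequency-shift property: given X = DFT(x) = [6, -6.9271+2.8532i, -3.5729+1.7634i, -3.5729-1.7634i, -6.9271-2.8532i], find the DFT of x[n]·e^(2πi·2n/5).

Modulation property: DFT(ω_5^(-2n)·x[n]) = X[(k-2) mod 5], so circularly shift X by 2 positions.

X[k-2] = [-3.5729-1.7634i, -6.9271-2.8532i, 6, -6.9271+2.8532i, -3.5729+1.7634i]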